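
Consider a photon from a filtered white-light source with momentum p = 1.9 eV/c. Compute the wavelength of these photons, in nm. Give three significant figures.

(h = 6.62607015e-34 J·s, c = 2.99792458e8 m/s, 1 eV = 1.602176634e-19 J.)
First convert: p = 1.9 eV/c = 1.0154e-27 kg·m/s.
For a photon λ = h/p, so λ = 6.525e-7 m.
Converting to nm: λ = 652.5 nm ≈ 653 nm.

653 nm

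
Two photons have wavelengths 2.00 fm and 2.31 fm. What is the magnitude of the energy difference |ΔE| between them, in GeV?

Using E = hc/λ: E₁ = 9.932 × 10^-11 J, E₂ = 8.599 × 10^-11 J.
|ΔE| = |9.932 × 10^-11 − 8.599 × 10^-11| = 1.33 × 10^-11 J = 0.0832 GeV.

0.0832 GeV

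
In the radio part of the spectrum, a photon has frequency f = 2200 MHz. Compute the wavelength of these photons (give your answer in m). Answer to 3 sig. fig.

Take c = 2.99792458e8 m/s.
First convert: f = 2200 MHz = 2.20e9 Hz.
For a photon λ = c/f, so λ = 0.1363 m.
So λ ≈ 0.136 m.

0.136 m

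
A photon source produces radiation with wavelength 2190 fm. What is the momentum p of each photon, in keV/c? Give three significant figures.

566 keV/c

Convert to SI: λ = 2190 fm = 2.190 × 10^-12 m.
The photon relation is p = h/λ, giving p = 3.026 × 10^-22 kg·m/s.
Converting to keV/c: p = 566.1 keV/c ≈ 566 keV/c.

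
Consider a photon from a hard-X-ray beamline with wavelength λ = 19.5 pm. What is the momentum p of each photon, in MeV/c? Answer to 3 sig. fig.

(h = 6.62607015e-34 J·s, c = 2.99792458e8 m/s, 1 eV = 1.602176634e-19 J.)
First convert: λ = 19.5 pm = 1.95e-11 m.
Since p = h/λ for a photon, p = 3.398e-23 kg·m/s.
Converting to MeV/c: p = 0.06358 MeV/c ≈ 0.0636 MeV/c.

0.0636 MeV/c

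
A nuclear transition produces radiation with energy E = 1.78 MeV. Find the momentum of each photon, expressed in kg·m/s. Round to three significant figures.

9.51e-22 kg·m/s

Convert to SI: E = 1.78 MeV = 2.8519e-13 J.
Since p = E/c for a photon, p = 9.513e-22 kg·m/s.
So p ≈ 9.51e-22 kg·m/s.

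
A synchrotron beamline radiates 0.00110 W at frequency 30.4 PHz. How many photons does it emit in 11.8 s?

6.44·10^14 photons

Total energy: E_total = P·t = 0.00110 × 11.8 = 0.01298 J.
Per-photon energy: E = 2.014·10^-17 J.
N = E_total / E_photon = 6.44·10^14.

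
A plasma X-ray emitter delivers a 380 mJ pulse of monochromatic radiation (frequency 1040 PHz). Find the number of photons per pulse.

Per-photon energy: E = 6.891 × 10^-16 J (from frequency = 1040 PHz).
N = E_total / E_photon = 0.380 J / 6.891 × 10^-16 J = 5.51 × 10^14.

5.51 × 10^14 photons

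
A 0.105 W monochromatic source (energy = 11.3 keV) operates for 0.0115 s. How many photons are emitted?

Total energy: E_total = P·t = 0.105 × 0.0115 = 0.001208 J.
Per-photon energy: E = 1.810 × 10^-15 J.
N = E_total / E_photon = 6.67 × 10^11.

6.67 × 10^11 photons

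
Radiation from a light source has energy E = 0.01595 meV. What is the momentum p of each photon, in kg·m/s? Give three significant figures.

Use c = 2.99792458·10^8 m/s, 1 eV = 1.602176634·10^-19 J.
First convert: E = 0.01595 meV = 2.5555·10^-24 J.
For a photon p = E/c, so p = 8.524·10^-33 kg·m/s.
So p ≈ 8.52·10^-33 kg·m/s.

8.52·10^-33 kg·m/s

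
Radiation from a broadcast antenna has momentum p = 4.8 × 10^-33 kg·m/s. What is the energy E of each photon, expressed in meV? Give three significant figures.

Apply E = pc: E = 1.439 × 10^-24 J.
Converting to meV: E = 0.008982 meV ≈ 8.98 × 10^-3 meV.

8.98 × 10^-3 meV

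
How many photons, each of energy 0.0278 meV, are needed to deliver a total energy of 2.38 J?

5.34e23 photons

Per-photon energy: E = 4.454e-24 J (from energy = 0.0278 meV).
N = E_total / E_photon = 2.38 J / 4.454e-24 J = 5.34e23.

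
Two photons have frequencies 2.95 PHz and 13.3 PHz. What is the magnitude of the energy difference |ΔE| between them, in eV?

42.8 eV

Using E = hf: E₁ = 1.955 × 10^-18 J, E₂ = 8.813 × 10^-18 J.
|ΔE| = |1.955 × 10^-18 − 8.813 × 10^-18| = 6.86 × 10^-18 J = 42.8 eV.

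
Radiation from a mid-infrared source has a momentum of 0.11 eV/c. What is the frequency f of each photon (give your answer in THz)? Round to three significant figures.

26.6 THz

Convert to SI: p = 0.11 eV/c = 5.8787 × 10^-29 kg·m/s.
The photon relation is f = pc/h, giving f = 2.660 × 10^13 Hz.
Converting to THz: f = 26.60 THz ≈ 26.6 THz.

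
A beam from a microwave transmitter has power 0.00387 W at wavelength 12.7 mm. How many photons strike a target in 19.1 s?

4.73 × 10^21 photons

Total energy: E_total = P·t = 0.00387 × 19.1 = 0.07392 J.
Per-photon energy: E = 1.564 × 10^-23 J.
N = E_total / E_photon = 4.73 × 10^21.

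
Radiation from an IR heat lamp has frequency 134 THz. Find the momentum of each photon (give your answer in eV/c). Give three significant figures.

0.554 eV/c

In SI units: f = 134 THz = 1.34e14 Hz.
Since p = hf/c for a photon, p = 2.962e-28 kg·m/s.
Converting to eV/c: p = 0.5542 eV/c ≈ 0.554 eV/c.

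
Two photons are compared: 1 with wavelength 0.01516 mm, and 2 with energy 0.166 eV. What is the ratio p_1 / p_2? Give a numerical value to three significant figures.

p_1 = 4.371e-29 kg·m/s (from wavelength = 0.01516 mm, via p = h/λ).
p_2 = 8.872e-29 kg·m/s (from energy = 0.166 eV, via p = E/c).
Ratio = 4.371e-29 / 8.872e-29 = 0.493.

0.493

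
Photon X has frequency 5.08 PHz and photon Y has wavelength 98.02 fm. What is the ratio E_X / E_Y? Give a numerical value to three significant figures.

1.66e-6

E_X = 3.366e-18 J (from frequency = 5.08 PHz, via E = hf).
E_Y = 2.027e-12 J (from wavelength = 98.02 fm, via E = hc/λ).
Ratio = 3.366e-18 / 2.027e-12 = 1.66e-6.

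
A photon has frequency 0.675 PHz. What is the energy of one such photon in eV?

2.79 eV

First convert: f = 0.675 PHz = 6.75 × 10^14 Hz.
The photon relation is E = hf, giving E = 4.473 × 10^-19 J.
Converting to eV: E = 2.792 eV ≈ 2.79 eV.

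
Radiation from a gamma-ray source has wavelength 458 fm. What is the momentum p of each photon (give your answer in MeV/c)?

Take h = 6.62607015·10^-34 J·s, c = 2.99792458·10^8 m/s, 1 eV = 1.602176634·10^-19 J.
Convert to SI: λ = 458 fm = 4.58·10^-13 m.
Since p = h/λ for a photon, p = 1.447·10^-21 kg·m/s.
Converting to MeV/c: p = 2.707 MeV/c ≈ 2.71 MeV/c.

2.71 MeV/c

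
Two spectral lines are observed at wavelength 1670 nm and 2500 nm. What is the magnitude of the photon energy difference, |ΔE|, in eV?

Using E = hc/λ: E₁ = 1.189·10^-19 J, E₂ = 7.946·10^-20 J.
|ΔE| = |1.189·10^-19 − 7.946·10^-20| = 3.95·10^-20 J = 0.246 eV.

0.246 eV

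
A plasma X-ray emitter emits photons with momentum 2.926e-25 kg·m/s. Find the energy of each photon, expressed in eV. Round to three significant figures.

Since E = pc for a photon, E = 8.772e-17 J.
Converting to eV: E = 547.5 eV ≈ 548 eV.

548 eV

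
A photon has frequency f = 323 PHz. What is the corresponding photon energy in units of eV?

Convert to SI: f = 323 PHz = 3.23 × 10^17 Hz.
For a photon E = hf, so E = 2.140 × 10^-16 J.
Converting to eV: E = 1336 eV ≈ 1340 eV.

1340 eV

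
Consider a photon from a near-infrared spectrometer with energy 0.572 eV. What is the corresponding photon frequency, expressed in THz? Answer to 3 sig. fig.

First convert: E = 0.572 eV = 9.1645e-20 J.
For a photon f = E/h, so f = 1.383e14 Hz.
Converting to THz: f = 138.3 THz ≈ 138 THz.

138 THz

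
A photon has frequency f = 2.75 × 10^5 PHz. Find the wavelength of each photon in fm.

Take c = 2.99792458 × 10^8 m/s.
Convert to SI: f = 2.75 × 10^5 PHz = 2.75 × 10^20 Hz.
Apply λ = c/f: λ = 1.090 × 10^-12 m.
Converting to fm: λ = 1090 fm ≈ 1090 fm.

1090 fm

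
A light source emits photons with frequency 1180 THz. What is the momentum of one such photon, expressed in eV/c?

Take h = 6.62607015e-34 J·s, c = 2.99792458e8 m/s, 1 eV = 1.602176634e-19 J.
Convert to SI: f = 1180 THz = 1.18e15 Hz.
Apply p = hf/c: p = 2.608e-27 kg·m/s.
Converting to eV/c: p = 4.880 eV/c ≈ 4.88 eV/c.

4.88 eV/c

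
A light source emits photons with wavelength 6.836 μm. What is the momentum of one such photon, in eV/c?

0.181 eV/c

First convert: λ = 6.836 μm = 6.836e-6 m.
Since p = h/λ for a photon, p = 9.693e-29 kg·m/s.
Converting to eV/c: p = 0.1814 eV/c ≈ 0.181 eV/c.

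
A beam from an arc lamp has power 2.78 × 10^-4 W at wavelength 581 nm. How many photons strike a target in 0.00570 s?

Total energy: E_total = P·t = 2.78 × 10^-4 × 0.00570 = 1.585 × 10^-6 J.
Per-photon energy: E = 3.419 × 10^-19 J.
N = E_total / E_photon = 4.63 × 10^12.

4.63 × 10^12 photons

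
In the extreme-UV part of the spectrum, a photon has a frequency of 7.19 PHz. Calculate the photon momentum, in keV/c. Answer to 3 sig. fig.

0.0297 keV/c

In SI units: f = 7.19 PHz = 7.19e15 Hz.
The photon relation is p = hf/c, giving p = 1.589e-26 kg·m/s.
Converting to keV/c: p = 0.02974 keV/c ≈ 0.0297 keV/c.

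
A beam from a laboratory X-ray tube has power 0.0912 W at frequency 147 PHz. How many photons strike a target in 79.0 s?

7.40e16 photons

Total energy: E_total = P·t = 0.0912 × 79.0 = 7.205 J.
Per-photon energy: E = 9.740e-17 J.
N = E_total / E_photon = 7.40e16.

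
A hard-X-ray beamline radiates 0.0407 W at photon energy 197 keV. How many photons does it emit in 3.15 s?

4.06 × 10^12 photons

Total energy: E_total = P·t = 0.0407 × 3.15 = 0.1282 J.
Per-photon energy: E = 3.156 × 10^-14 J.
N = E_total / E_photon = 4.06 × 10^12.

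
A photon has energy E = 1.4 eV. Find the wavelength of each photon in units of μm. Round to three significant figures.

Convert to SI: E = 1.4 eV = 2.2430e-19 J.
The photon relation is λ = hc/E, giving λ = 8.856e-7 m.
Converting to μm: λ = 0.8856 μm ≈ 0.886 μm.

0.886 μm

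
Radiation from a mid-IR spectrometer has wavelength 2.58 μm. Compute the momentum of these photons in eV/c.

0.481 eV/c

In SI units: λ = 2.58 μm = 2.58e-6 m.
For a photon p = h/λ, so p = 2.568e-28 kg·m/s.
Converting to eV/c: p = 0.4806 eV/c ≈ 0.481 eV/c.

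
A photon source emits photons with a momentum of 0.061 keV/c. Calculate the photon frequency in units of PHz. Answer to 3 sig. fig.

Use h = 6.62607015 × 10^-34 J·s, c = 2.99792458 × 10^8 m/s, 1 eV = 1.602176634 × 10^-19 J.
In SI units: p = 0.061 keV/c = 3.2600 × 10^-26 kg·m/s.
Apply f = pc/h: f = 1.475 × 10^16 Hz.
Converting to PHz: f = 14.75 PHz ≈ 14.7 PHz.

14.7 PHz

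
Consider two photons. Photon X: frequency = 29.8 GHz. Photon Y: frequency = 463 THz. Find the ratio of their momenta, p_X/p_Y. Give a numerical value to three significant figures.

p_X = 6.586·10^-32 kg·m/s (from frequency = 29.8 GHz, via p = hf/c).
p_Y = 1.023·10^-27 kg·m/s (from frequency = 463 THz, via p = hf/c).
Ratio = 6.586·10^-32 / 1.023·10^-27 = 6.44·10^-5.

6.44·10^-5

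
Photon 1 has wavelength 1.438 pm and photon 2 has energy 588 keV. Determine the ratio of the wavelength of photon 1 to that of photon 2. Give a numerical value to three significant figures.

0.682

λ_1 = 1.438 × 10^-12 m (from wavelength = 1.438 pm, via λ given directly).
λ_2 = 2.109 × 10^-12 m (from energy = 588 keV, via λ = hc/E).
Ratio = 1.438 × 10^-12 / 2.109 × 10^-12 = 0.682.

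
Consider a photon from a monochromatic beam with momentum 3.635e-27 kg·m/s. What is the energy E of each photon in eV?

6.80 eV

For a photon E = pc, so E = 1.090e-18 J.
Converting to eV: E = 6.802 eV ≈ 6.80 eV.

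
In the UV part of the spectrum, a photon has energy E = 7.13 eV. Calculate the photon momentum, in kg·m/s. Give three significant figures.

Use c = 2.99792458e8 m/s, 1 eV = 1.602176634e-19 J.
In SI units: E = 7.13 eV = 1.1424e-18 J.
Apply p = E/c: p = 3.810e-27 kg·m/s.
So p ≈ 3.81e-27 kg·m/s.

3.81e-27 kg·m/s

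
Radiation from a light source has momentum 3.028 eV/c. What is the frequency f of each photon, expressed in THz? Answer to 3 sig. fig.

Take h = 6.62607015 × 10^-34 J·s, c = 2.99792458 × 10^8 m/s, 1 eV = 1.602176634 × 10^-19 J.
Convert to SI: p = 3.028 eV/c = 1.6182 × 10^-27 kg·m/s.
For a photon f = pc/h, so f = 7.322 × 10^14 Hz.
Converting to THz: f = 732.2 THz ≈ 732 THz.

732 THz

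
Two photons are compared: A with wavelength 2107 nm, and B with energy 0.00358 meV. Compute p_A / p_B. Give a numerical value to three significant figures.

p_A = 3.145 × 10^-28 kg·m/s (from wavelength = 2107 nm, via p = h/λ).
p_B = 1.913 × 10^-33 kg·m/s (from energy = 0.00358 meV, via p = E/c).
Ratio = 3.145 × 10^-28 / 1.913 × 10^-33 = 1.64 × 10^5.

1.64 × 10^5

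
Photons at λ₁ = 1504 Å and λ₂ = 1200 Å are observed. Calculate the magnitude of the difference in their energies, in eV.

2.09 eV

Using E = hc/λ: E₁ = 1.3208e-18 J, E₂ = 1.6554e-18 J.
|ΔE| = |1.3208e-18 − 1.6554e-18| = 3.35e-19 J = 2.09 eV.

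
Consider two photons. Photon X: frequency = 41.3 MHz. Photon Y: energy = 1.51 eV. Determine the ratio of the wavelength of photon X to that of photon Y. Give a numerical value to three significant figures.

λ_X = 7.259 m (from frequency = 41.3 MHz, via λ = c/f).
λ_Y = 8.211e-7 m (from energy = 1.51 eV, via λ = hc/E).
Ratio = 7.259 / 8.211e-7 = 8.84e6.

8.84e6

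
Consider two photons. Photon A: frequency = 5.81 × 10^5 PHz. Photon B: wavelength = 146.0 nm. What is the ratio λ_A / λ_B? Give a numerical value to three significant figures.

λ_A = 5.160 × 10^-13 m (from frequency = 5.81 × 10^5 PHz, via λ = c/f).
λ_B = 1.460 × 10^-7 m (from wavelength = 146.0 nm, via λ given directly).
Ratio = 5.160 × 10^-13 / 1.460 × 10^-7 = 3.53 × 10^-6.

3.53 × 10^-6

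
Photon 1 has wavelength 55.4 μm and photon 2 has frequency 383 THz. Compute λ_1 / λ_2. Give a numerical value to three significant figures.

λ_1 = 5.540·10^-5 m (from wavelength = 55.4 μm, via λ given directly).
λ_2 = 7.827·10^-7 m (from frequency = 383 THz, via λ = c/f).
Ratio = 5.540·10^-5 / 7.827·10^-7 = 70.8.

70.8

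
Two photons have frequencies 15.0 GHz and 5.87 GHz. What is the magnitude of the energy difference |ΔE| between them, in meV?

0.0378 meV

Using E = hf: E₁ = 9.939e-24 J, E₂ = 3.890e-24 J.
|ΔE| = |9.939e-24 − 3.890e-24| = 6.05e-24 J = 0.0378 meV.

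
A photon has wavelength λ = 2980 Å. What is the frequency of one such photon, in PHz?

1.01 PHz

(c = 2.99792458e8 m/s.)
First convert: λ = 2980 Å = 2.98e-7 m.
The photon relation is f = c/λ, giving f = 1.006e15 Hz.
Converting to PHz: f = 1.006 PHz ≈ 1.01 PHz.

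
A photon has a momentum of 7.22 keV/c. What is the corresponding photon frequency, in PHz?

In SI units: p = 7.22 keV/c = 3.8586 × 10^-24 kg·m/s.
Apply f = pc/h: f = 1.746 × 10^18 Hz.
Converting to PHz: f = 1746 PHz ≈ 1750 PHz.

1750 PHz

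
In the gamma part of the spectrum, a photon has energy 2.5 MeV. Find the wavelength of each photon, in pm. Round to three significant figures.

0.496 pm

First convert: E = 2.5 MeV = 4.0054e-13 J.
For a photon λ = hc/E, so λ = 4.959e-13 m.
Converting to pm: λ = 0.4959 pm ≈ 0.496 pm.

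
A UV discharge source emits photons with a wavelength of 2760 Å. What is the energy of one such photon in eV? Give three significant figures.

Take h = 6.62607015 × 10^-34 J·s, c = 2.99792458 × 10^8 m/s, 1 eV = 1.602176634 × 10^-19 J.
First convert: λ = 2760 Å = 2.76 × 10^-7 m.
Apply E = hc/λ: E = 7.197 × 10^-19 J.
Converting to eV: E = 4.492 eV ≈ 4.49 eV.

4.49 eV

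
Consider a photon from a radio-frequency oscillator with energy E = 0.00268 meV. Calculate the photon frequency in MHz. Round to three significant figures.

(h = 6.62607015e-34 J·s, 1 eV = 1.602176634e-19 J.)
First convert: E = 0.00268 meV = 4.2938e-25 J.
The photon relation is f = E/h, giving f = 6.480e8 Hz.
Converting to MHz: f = 648.0 MHz ≈ 648 MHz.

648 MHz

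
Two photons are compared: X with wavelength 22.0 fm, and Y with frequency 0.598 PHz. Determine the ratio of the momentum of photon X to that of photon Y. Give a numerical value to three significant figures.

p_X = 3.012e-20 kg·m/s (from wavelength = 22.0 fm, via p = h/λ).
p_Y = 1.322e-27 kg·m/s (from frequency = 0.598 PHz, via p = hf/c).
Ratio = 3.012e-20 / 1.322e-27 = 2.28e7.

2.28e7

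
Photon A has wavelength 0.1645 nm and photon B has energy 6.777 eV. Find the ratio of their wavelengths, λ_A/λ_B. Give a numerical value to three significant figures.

λ_A = 1.645 × 10^-10 m (from wavelength = 0.1645 nm, via λ given directly).
λ_B = 1.829 × 10^-7 m (from energy = 6.777 eV, via λ = hc/E).
Ratio = 1.645 × 10^-10 / 1.829 × 10^-7 = 8.99 × 10^-4.

8.99 × 10^-4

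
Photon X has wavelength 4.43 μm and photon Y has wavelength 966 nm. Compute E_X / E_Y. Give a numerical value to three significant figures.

E_X = 4.484e-20 J (from wavelength = 4.43 μm, via E = hc/λ).
E_Y = 2.056e-19 J (from wavelength = 966 nm, via E = hc/λ).
Ratio = 4.484e-20 / 2.056e-19 = 0.218.

0.218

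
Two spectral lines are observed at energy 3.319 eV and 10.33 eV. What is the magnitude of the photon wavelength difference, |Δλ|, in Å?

Using λ = hc/E: λ₁ = 3.7356 × 10^-7 m, λ₂ = 1.2002 × 10^-7 m.
|Δλ| = |3.7356 × 10^-7 − 1.2002 × 10^-7| = 2.54 × 10^-7 m = 2540 Å.

2540 Å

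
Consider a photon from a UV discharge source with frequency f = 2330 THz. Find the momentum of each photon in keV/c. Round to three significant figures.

In SI units: f = 2330 THz = 2.33e15 Hz.
Apply p = hf/c: p = 5.150e-27 kg·m/s.
Converting to keV/c: p = 0.009636 keV/c ≈ 9.64e-3 keV/c.

9.64e-3 keV/c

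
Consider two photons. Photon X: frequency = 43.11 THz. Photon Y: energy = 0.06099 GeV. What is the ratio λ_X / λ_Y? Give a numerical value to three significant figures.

3.42 × 10^8

λ_X = 6.954 × 10^-6 m (from frequency = 43.11 THz, via λ = c/f).
λ_Y = 2.033 × 10^-14 m (from energy = 0.06099 GeV, via λ = hc/E).
Ratio = 6.954 × 10^-6 / 2.033 × 10^-14 = 3.42 × 10^8.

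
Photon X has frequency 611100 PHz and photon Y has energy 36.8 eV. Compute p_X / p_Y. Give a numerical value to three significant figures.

6.87 × 10^4

p_X = 1.351 × 10^-21 kg·m/s (from frequency = 611100 PHz, via p = hf/c).
p_Y = 1.967 × 10^-26 kg·m/s (from energy = 36.8 eV, via p = E/c).
Ratio = 1.351 × 10^-21 / 1.967 × 10^-26 = 6.87 × 10^4.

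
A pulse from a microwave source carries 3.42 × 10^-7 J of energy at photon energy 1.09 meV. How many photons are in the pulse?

1.96 × 10^15 photons

Per-photon energy: E = 1.746 × 10^-22 J (from energy = 1.09 meV).
N = E_total / E_photon = 3.42 × 10^-7 J / 1.746 × 10^-22 J = 1.96 × 10^15.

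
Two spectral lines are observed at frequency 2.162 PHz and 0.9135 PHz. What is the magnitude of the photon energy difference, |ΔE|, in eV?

5.16 eV

Using E = hf: E₁ = 1.4326e-18 J, E₂ = 6.0529e-19 J.
|ΔE| = |1.4326e-18 − 6.0529e-19| = 8.27e-19 J = 5.16 eV.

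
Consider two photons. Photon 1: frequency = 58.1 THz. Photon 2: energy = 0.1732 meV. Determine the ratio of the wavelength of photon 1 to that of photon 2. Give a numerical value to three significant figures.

λ_1 = 5.160e-6 m (from frequency = 58.1 THz, via λ = c/f).
λ_2 = 0.007158 m (from energy = 0.1732 meV, via λ = hc/E).
Ratio = 5.160e-6 / 0.007158 = 7.21e-4.

7.21e-4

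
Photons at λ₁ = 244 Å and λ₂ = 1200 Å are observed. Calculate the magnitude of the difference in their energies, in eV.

Using E = hc/λ: E₁ = 8.141e-18 J, E₂ = 1.655e-18 J.
|ΔE| = |8.141e-18 − 1.655e-18| = 6.49e-18 J = 40.5 eV.

40.5 eV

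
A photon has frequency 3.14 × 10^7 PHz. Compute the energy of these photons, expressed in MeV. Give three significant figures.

(h = 6.62607015 × 10^-34 J·s, 1 eV = 1.602176634 × 10^-19 J.)
Convert to SI: f = 3.14 × 10^7 PHz = 3.14 × 10^22 Hz.
For a photon E = hf, so E = 2.081 × 10^-11 J.
Converting to MeV: E = 129.9 MeV ≈ 130 MeV.

130 MeV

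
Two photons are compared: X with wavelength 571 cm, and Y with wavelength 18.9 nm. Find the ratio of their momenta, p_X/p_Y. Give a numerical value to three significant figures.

3.31 × 10^-9

p_X = 1.160 × 10^-34 kg·m/s (from wavelength = 571 cm, via p = h/λ).
p_Y = 3.506 × 10^-26 kg·m/s (from wavelength = 18.9 nm, via p = h/λ).
Ratio = 1.160 × 10^-34 / 3.506 × 10^-26 = 3.31 × 10^-9.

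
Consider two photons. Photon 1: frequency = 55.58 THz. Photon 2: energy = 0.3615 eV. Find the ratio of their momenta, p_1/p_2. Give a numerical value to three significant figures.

0.636

p_1 = 1.228e-28 kg·m/s (from frequency = 55.58 THz, via p = hf/c).
p_2 = 1.932e-28 kg·m/s (from energy = 0.3615 eV, via p = E/c).
Ratio = 1.228e-28 / 1.932e-28 = 0.636.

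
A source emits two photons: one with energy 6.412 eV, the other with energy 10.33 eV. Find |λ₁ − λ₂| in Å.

Using λ = hc/E: λ₁ = 1.9336e-7 m, λ₂ = 1.2002e-7 m.
|Δλ| = |1.9336e-7 − 1.2002e-7| = 7.33e-8 m = 733 Å.

733 Å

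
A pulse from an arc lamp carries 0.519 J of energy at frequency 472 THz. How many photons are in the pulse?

1.66 × 10^18 photons

Per-photon energy: E = 3.128 × 10^-19 J (from frequency = 472 THz).
N = E_total / E_photon = 0.519 J / 3.128 × 10^-19 J = 1.66 × 10^18.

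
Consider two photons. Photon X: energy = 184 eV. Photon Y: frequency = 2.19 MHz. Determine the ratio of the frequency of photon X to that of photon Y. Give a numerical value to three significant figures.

2.03e10

f_X = 4.449e16 Hz (from energy = 184 eV, via f = E/h).
f_Y = 2.190e6 Hz (from frequency = 2.19 MHz, via f given directly).
Ratio = 4.449e16 / 2.190e6 = 2.03e10.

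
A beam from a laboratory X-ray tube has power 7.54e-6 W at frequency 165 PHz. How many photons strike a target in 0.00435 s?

Total energy: E_total = P·t = 7.54e-6 × 0.00435 = 3.280e-8 J.
Per-photon energy: E = 1.093e-16 J.
N = E_total / E_photon = 3.00e8.

3.00e8 photons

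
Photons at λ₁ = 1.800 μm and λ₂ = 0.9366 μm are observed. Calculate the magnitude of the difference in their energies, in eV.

0.635 eV

Using E = hc/λ: E₁ = 1.1036e-19 J, E₂ = 2.1209e-19 J.
|ΔE| = |1.1036e-19 − 2.1209e-19| = 1.02e-19 J = 0.635 eV.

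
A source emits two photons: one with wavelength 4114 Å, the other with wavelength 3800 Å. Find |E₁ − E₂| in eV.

0.249 eV

Using E = hc/λ: E₁ = 4.8285 × 10^-19 J, E₂ = 5.2275 × 10^-19 J.
|ΔE| = |4.8285 × 10^-19 − 5.2275 × 10^-19| = 3.99 × 10^-20 J = 0.249 eV.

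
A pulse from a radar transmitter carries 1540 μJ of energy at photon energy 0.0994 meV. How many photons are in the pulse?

Per-photon energy: E = 1.593e-23 J (from energy = 0.0994 meV).
N = E_total / E_photon = 0.00154 J / 1.593e-23 J = 9.67e19.

9.67e19 photons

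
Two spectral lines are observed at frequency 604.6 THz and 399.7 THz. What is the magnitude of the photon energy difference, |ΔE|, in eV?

Using E = hf: E₁ = 4.0061·10^-19 J, E₂ = 2.6484·10^-19 J.
|ΔE| = |4.0061·10^-19 − 2.6484·10^-19| = 1.36·10^-19 J = 0.847 eV.

0.847 eV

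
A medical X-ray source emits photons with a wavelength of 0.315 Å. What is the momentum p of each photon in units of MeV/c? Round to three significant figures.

(h = 6.62607015 × 10^-34 J·s, c = 2.99792458 × 10^8 m/s, 1 eV = 1.602176634 × 10^-19 J.)
Convert to SI: λ = 0.315 Å = 3.15 × 10^-11 m.
Apply p = h/λ: p = 2.104 × 10^-23 kg·m/s.
Converting to MeV/c: p = 0.03936 MeV/c ≈ 0.0394 MeV/c.

0.0394 MeV/c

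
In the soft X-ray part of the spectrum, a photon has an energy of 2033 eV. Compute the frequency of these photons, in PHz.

492 PHz

Convert to SI: E = 2033 eV = 3.2572e-16 J.
Apply f = E/h: f = 4.916e17 Hz.
Converting to PHz: f = 491.6 PHz ≈ 492 PHz.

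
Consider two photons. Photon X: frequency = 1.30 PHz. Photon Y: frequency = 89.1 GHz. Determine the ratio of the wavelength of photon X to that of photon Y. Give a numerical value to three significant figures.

6.85e-5

λ_X = 2.306e-7 m (from frequency = 1.30 PHz, via λ = c/f).
λ_Y = 0.003365 m (from frequency = 89.1 GHz, via λ = c/f).
Ratio = 2.306e-7 / 0.003365 = 6.85e-5.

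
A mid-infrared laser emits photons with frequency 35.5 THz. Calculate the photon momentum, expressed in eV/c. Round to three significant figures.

First convert: f = 35.5 THz = 3.55 × 10^13 Hz.
Apply p = hf/c: p = 7.846 × 10^-29 kg·m/s.
Converting to eV/c: p = 0.1468 eV/c ≈ 0.147 eV/c.

0.147 eV/c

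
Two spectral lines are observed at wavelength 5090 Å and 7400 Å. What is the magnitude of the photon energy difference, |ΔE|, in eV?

Using E = hc/λ: E₁ = 3.903 × 10^-19 J, E₂ = 2.684 × 10^-19 J.
|ΔE| = |3.903 × 10^-19 − 2.684 × 10^-19| = 1.22 × 10^-19 J = 0.760 eV.

0.760 eV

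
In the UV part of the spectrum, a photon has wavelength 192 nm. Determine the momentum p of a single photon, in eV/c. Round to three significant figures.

Convert to SI: λ = 192 nm = 1.92e-7 m.
For a photon p = h/λ, so p = 3.451e-27 kg·m/s.
Converting to eV/c: p = 6.458 eV/c ≈ 6.46 eV/c.

6.46 eV/c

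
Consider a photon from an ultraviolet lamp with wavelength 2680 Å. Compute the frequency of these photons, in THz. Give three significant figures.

1120 THz

Take c = 2.99792458e8 m/s.
Convert to SI: λ = 2680 Å = 2.68e-7 m.
Apply f = c/λ: f = 1.119e15 Hz.
Converting to THz: f = 1119 THz ≈ 1120 THz.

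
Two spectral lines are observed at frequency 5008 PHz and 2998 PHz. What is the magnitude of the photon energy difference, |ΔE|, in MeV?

Using E = hf: E₁ = 3.3183e-15 J, E₂ = 1.9865e-15 J.
|ΔE| = |3.3183e-15 − 1.9865e-15| = 1.33e-15 J = 8.31e-3 MeV.

8.31e-3 MeV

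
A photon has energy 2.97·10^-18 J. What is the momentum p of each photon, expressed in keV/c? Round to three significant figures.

(c = 2.99792458·10^8 m/s, 1 eV = 1.602176634·10^-19 J.)
For a photon p = E/c, so p = 9.907·10^-27 kg·m/s.
Converting to keV/c: p = 0.01854 keV/c ≈ 0.0185 keV/c.

0.0185 keV/c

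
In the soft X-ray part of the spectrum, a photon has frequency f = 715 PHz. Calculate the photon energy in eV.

(h = 6.62607015e-34 J·s, 1 eV = 1.602176634e-19 J.)
Convert to SI: f = 715 PHz = 7.15e17 Hz.
For a photon E = hf, so E = 4.738e-16 J.
Converting to eV: E = 2957 eV ≈ 2960 eV.

2960 eV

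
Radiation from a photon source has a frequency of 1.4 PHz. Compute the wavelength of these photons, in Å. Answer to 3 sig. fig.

Take c = 2.99792458e8 m/s.
In SI units: f = 1.4 PHz = 1.4e15 Hz.
Apply λ = c/f: λ = 2.141e-7 m.
Converting to Å: λ = 2141 Å ≈ 2140 Å.

2140 Å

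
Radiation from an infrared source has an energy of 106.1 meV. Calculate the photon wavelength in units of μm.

11.7 μm

Use h = 6.62607015·10^-34 J·s, c = 2.99792458·10^8 m/s, 1 eV = 1.602176634·10^-19 J.
First convert: E = 106.1 meV = 1.6999·10^-20 J.
For a photon λ = hc/E, so λ = 1.169·10^-5 m.
Converting to μm: λ = 11.69 μm ≈ 11.7 μm.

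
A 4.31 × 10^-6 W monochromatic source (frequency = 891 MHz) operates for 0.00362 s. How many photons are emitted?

2.64 × 10^16 photons

Total energy: E_total = P·t = 4.31 × 10^-6 × 0.00362 = 1.560 × 10^-8 J.
Per-photon energy: E = 5.904 × 10^-25 J.
N = E_total / E_photon = 2.64 × 10^16.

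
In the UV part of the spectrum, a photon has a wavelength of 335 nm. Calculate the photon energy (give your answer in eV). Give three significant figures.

3.70 eV

First convert: λ = 335 nm = 3.35e-7 m.
Apply E = hc/λ: E = 5.930e-19 J.
Converting to eV: E = 3.701 eV ≈ 3.70 eV.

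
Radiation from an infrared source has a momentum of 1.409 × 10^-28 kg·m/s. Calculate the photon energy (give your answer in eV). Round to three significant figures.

0.264 eV

The photon relation is E = pc, giving E = 4.224 × 10^-20 J.
Converting to eV: E = 0.2636 eV ≈ 0.264 eV.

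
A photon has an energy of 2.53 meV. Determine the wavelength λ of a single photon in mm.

0.490 mm

Use h = 6.62607015e-34 J·s, c = 2.99792458e8 m/s, 1 eV = 1.602176634e-19 J.
In SI units: E = 2.53 meV = 4.0535e-22 J.
For a photon λ = hc/E, so λ = 4.901e-4 m.
Converting to mm: λ = 0.4901 mm ≈ 0.490 mm.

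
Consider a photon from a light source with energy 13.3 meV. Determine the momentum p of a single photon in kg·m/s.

7.11 × 10^-30 kg·m/s

Take c = 2.99792458 × 10^8 m/s, 1 eV = 1.602176634 × 10^-19 J.
In SI units: E = 13.3 meV = 2.1309 × 10^-21 J.
Apply p = E/c: p = 7.108 × 10^-30 kg·m/s.
So p ≈ 7.11 × 10^-30 kg·m/s.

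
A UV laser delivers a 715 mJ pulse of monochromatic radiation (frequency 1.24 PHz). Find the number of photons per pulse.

Per-photon energy: E = 8.216 × 10^-19 J (from frequency = 1.24 PHz).
N = E_total / E_photon = 0.715 J / 8.216 × 10^-19 J = 8.70 × 10^17.

8.70 × 10^17 photons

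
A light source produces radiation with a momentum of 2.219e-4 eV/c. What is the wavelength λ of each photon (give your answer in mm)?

Convert to SI: p = 2.219e-4 eV/c = 1.1859e-31 kg·m/s.
For a photon λ = h/p, so λ = 0.005587 m.
Converting to mm: λ = 5.587 mm ≈ 5.59 mm.

5.59 mm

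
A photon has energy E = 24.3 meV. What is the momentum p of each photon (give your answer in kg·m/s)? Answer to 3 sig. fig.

1.30e-29 kg·m/s

Convert to SI: E = 24.3 meV = 3.8933e-21 J.
For a photon p = E/c, so p = 1.299e-29 kg·m/s.
So p ≈ 1.30e-29 kg·m/s.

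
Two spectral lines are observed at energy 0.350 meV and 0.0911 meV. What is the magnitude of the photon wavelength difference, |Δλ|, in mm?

10.1 mm

Using λ = hc/E: λ₁ = 0.003542 m, λ₂ = 0.01361 m.
|Δλ| = |0.003542 − 0.01361| = 0.0101 m = 10.1 mm.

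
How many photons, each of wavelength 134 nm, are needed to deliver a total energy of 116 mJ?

7.83e16 photons

Per-photon energy: E = 1.482e-18 J (from wavelength = 134 nm).
N = E_total / E_photon = 0.116 J / 1.482e-18 J = 7.83e16.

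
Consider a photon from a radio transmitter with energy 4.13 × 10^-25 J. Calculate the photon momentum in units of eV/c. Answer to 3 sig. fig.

(c = 2.99792458 × 10^8 m/s, 1 eV = 1.602176634 × 10^-19 J.)
For a photon p = E/c, so p = 1.378 × 10^-33 kg·m/s.
Converting to eV/c: p = 2.578 × 10^-6 eV/c ≈ 2.58 × 10^-6 eV/c.

2.58 × 10^-6 eV/c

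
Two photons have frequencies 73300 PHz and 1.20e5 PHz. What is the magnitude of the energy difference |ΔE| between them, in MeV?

0.193 MeV

Using E = hf: E₁ = 4.857e-14 J, E₂ = 7.951e-14 J.
|ΔE| = |4.857e-14 − 7.951e-14| = 3.09e-14 J = 0.193 MeV.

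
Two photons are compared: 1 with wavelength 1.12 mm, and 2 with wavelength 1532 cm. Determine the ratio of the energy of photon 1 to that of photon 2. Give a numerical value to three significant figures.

E_1 = 1.774e-22 J (from wavelength = 1.12 mm, via E = hc/λ).
E_2 = 1.297e-26 J (from wavelength = 1532 cm, via E = hc/λ).
Ratio = 1.774e-22 / 1.297e-26 = 1.37e4.

1.37e4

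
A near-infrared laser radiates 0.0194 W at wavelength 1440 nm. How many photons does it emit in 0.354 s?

4.98 × 10^16 photons

Total energy: E_total = P·t = 0.0194 × 0.354 = 0.006868 J.
Per-photon energy: E = 1.379 × 10^-19 J.
N = E_total / E_photon = 4.98 × 10^16.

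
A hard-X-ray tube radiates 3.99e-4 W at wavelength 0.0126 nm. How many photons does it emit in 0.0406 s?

1.03e9 photons

Total energy: E_total = P·t = 3.99e-4 × 0.0406 = 1.620e-5 J.
Per-photon energy: E = 1.577e-14 J.
N = E_total / E_photon = 1.03e9.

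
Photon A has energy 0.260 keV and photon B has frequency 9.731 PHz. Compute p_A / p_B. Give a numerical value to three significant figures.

p_A = 1.390e-25 kg·m/s (from energy = 0.260 keV, via p = E/c).
p_B = 2.151e-26 kg·m/s (from frequency = 9.731 PHz, via p = hf/c).
Ratio = 1.390e-25 / 2.151e-26 = 6.46.

6.46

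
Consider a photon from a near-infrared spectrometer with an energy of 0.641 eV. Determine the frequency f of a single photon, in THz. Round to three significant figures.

155 THz

Use h = 6.62607015·10^-34 J·s, 1 eV = 1.602176634·10^-19 J.
Convert to SI: E = 0.641 eV = 1.0270·10^-19 J.
Apply f = E/h: f = 1.550·10^14 Hz.
Converting to THz: f = 155.0 THz ≈ 155 THz.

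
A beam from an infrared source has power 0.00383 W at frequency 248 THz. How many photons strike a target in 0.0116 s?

Total energy: E_total = P·t = 0.00383 × 0.0116 = 4.443e-5 J.
Per-photon energy: E = 1.643e-19 J.
N = E_total / E_photon = 2.70e14.

2.70e14 photons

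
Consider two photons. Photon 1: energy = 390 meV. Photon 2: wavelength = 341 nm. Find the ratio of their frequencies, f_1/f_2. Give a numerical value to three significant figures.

0.107

f_1 = 9.430e13 Hz (from energy = 390 meV, via f = E/h).
f_2 = 8.792e14 Hz (from wavelength = 341 nm, via f = c/λ).
Ratio = 9.430e13 / 8.792e14 = 0.107.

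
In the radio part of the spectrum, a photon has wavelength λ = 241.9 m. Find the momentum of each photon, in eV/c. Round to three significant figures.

Use h = 6.62607015 × 10^-34 J·s, c = 2.99792458 × 10^8 m/s, 1 eV = 1.602176634 × 10^-19 J.
Since p = h/λ for a photon, p = 2.739 × 10^-36 kg·m/s.
Converting to eV/c: p = 5.125 × 10^-9 eV/c ≈ 5.13 × 10^-9 eV/c.

5.13 × 10^-9 eV/c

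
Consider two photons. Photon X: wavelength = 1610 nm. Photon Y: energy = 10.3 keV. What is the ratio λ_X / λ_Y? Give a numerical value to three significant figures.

1.34e4

λ_X = 1.610e-6 m (from wavelength = 1610 nm, via λ given directly).
λ_Y = 1.204e-10 m (from energy = 10.3 keV, via λ = hc/E).
Ratio = 1.610e-6 / 1.204e-10 = 1.34e4.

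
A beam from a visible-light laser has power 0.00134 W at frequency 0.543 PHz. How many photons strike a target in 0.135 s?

Total energy: E_total = P·t = 0.00134 × 0.135 = 1.809 × 10^-4 J.
Per-photon energy: E = 3.598 × 10^-19 J.
N = E_total / E_photon = 5.03 × 10^14.

5.03 × 10^14 photons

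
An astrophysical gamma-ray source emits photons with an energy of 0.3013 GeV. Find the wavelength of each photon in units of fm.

Convert to SI: E = 0.3013 GeV = 4.8274e-11 J.
The photon relation is λ = hc/E, giving λ = 4.115e-15 m.
Converting to fm: λ = 4.115 fm ≈ 4.11 fm.

4.11 fm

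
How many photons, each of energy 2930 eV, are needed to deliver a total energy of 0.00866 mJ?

1.84 × 10^10 photons

Per-photon energy: E = 4.694 × 10^-16 J (from energy = 2930 eV).
N = E_total / E_photon = 8.66 × 10^-6 J / 4.694 × 10^-16 J = 1.84 × 10^10.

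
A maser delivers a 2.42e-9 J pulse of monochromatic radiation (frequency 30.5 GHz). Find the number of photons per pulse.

1.20e14 photons

Per-photon energy: E = 2.021e-23 J (from frequency = 30.5 GHz).
N = E_total / E_photon = 2.42e-9 J / 2.021e-23 J = 1.20e14.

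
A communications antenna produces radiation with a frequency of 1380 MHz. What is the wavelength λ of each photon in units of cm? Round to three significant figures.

Take c = 2.99792458 × 10^8 m/s.
In SI units: f = 1380 MHz = 1.38 × 10^9 Hz.
The photon relation is λ = c/f, giving λ = 0.2172 m.
Converting to cm: λ = 21.72 cm ≈ 21.7 cm.

21.7 cm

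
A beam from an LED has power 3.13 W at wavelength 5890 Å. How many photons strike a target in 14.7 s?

Total energy: E_total = P·t = 3.13 × 14.7 = 46.01 J.
Per-photon energy: E = 3.373e-19 J.
N = E_total / E_photon = 1.36e20.

1.36e20 photons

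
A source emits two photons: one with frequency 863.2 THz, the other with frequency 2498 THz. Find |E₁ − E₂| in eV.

Using E = hf: E₁ = 5.7196e-19 J, E₂ = 1.6552e-18 J.
|ΔE| = |5.7196e-19 − 1.6552e-18| = 1.08e-18 J = 6.76 eV.

6.76 eV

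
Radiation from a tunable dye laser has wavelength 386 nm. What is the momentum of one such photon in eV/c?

(h = 6.62607015e-34 J·s, c = 2.99792458e8 m/s, 1 eV = 1.602176634e-19 J.)
In SI units: λ = 386 nm = 3.86e-7 m.
The photon relation is p = h/λ, giving p = 1.717e-27 kg·m/s.
Converting to eV/c: p = 3.212 eV/c ≈ 3.21 eV/c.

3.21 eV/c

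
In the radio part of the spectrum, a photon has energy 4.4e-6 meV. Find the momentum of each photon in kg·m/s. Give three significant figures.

(c = 2.99792458e8 m/s, 1 eV = 1.602176634e-19 J.)
Convert to SI: E = 4.4e-6 meV = 7.0496e-28 J.
Apply p = E/c: p = 2.351e-36 kg·m/s.
So p ≈ 2.35e-36 kg·m/s.

2.35e-36 kg·m/s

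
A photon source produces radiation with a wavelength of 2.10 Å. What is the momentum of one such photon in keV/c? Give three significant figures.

5.90 keV/c

Use h = 6.62607015e-34 J·s, c = 2.99792458e8 m/s, 1 eV = 1.602176634e-19 J.
First convert: λ = 2.10 Å = 2.10e-10 m.
For a photon p = h/λ, so p = 3.155e-24 kg·m/s.
Converting to keV/c: p = 5.904 keV/c ≈ 5.90 keV/c.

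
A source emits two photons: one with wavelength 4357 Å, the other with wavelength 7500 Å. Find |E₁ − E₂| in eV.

1.19 eV

Using E = hc/λ: E₁ = 4.5592e-19 J, E₂ = 2.6486e-19 J.
|ΔE| = |4.5592e-19 − 2.6486e-19| = 1.91e-19 J = 1.19 eV.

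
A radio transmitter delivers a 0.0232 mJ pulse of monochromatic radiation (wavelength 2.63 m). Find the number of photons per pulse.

Per-photon energy: E = 7.553 × 10^-26 J (from wavelength = 2.63 m).
N = E_total / E_photon = 2.32 × 10^-5 J / 7.553 × 10^-26 J = 3.07 × 10^20.

3.07 × 10^20 photons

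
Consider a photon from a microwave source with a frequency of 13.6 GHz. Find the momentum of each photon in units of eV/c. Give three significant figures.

5.62 × 10^-5 eV/c

In SI units: f = 13.6 GHz = 1.36 × 10^10 Hz.
For a photon p = hf/c, so p = 3.006 × 10^-32 kg·m/s.
Converting to eV/c: p = 5.625 × 10^-5 eV/c ≈ 5.62 × 10^-5 eV/c.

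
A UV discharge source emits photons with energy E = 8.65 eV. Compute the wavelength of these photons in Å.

1430 Å

Take h = 6.62607015 × 10^-34 J·s, c = 2.99792458 × 10^8 m/s, 1 eV = 1.602176634 × 10^-19 J.
Convert to SI: E = 8.65 eV = 1.3859 × 10^-18 J.
The photon relation is λ = hc/E, giving λ = 1.433 × 10^-7 m.
Converting to Å: λ = 1433 Å ≈ 1430 Å.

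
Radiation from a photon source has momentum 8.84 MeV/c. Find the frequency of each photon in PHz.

2.14·10^6 PHz

First convert: p = 8.84 MeV/c = 4.7243·10^-21 kg·m/s.
Since f = pc/h for a photon, f = 2.138·10^21 Hz.
Converting to PHz: f = 2.138·10^6 PHz ≈ 2.14·10^6 PHz.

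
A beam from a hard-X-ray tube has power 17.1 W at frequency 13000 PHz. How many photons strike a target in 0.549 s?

Total energy: E_total = P·t = 17.1 × 0.549 = 9.388 J.
Per-photon energy: E = 8.614 × 10^-15 J.
N = E_total / E_photon = 1.09 × 10^15.

1.09 × 10^15 photons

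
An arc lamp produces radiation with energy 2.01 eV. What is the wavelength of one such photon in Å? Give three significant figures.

6170 Å

In SI units: E = 2.01 eV = 3.2204 × 10^-19 J.
The photon relation is λ = hc/E, giving λ = 6.168 × 10^-7 m.
Converting to Å: λ = 6168 Å ≈ 6170 Å.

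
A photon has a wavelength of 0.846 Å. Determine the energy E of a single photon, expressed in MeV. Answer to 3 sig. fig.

0.0147 MeV

Use h = 6.62607015 × 10^-34 J·s, c = 2.99792458 × 10^8 m/s, 1 eV = 1.602176634 × 10^-19 J.
In SI units: λ = 0.846 Å = 8.46 × 10^-11 m.
The photon relation is E = hc/λ, giving E = 2.348 × 10^-15 J.
Converting to MeV: E = 0.01466 MeV ≈ 0.0147 MeV.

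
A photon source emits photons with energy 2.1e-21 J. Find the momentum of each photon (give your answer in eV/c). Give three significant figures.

Use c = 2.99792458e8 m/s, 1 eV = 1.602176634e-19 J.
Since p = E/c for a photon, p = 7.005e-30 kg·m/s.
Converting to eV/c: p = 0.01311 eV/c ≈ 0.0131 eV/c.

0.0131 eV/c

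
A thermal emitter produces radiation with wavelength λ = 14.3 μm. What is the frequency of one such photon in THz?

In SI units: λ = 14.3 μm = 1.43 × 10^-5 m.
The photon relation is f = c/λ, giving f = 2.096 × 10^13 Hz.
Converting to THz: f = 20.96 THz ≈ 21.0 THz.

21.0 THz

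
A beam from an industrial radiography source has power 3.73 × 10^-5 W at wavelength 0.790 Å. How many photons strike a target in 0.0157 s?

Total energy: E_total = P·t = 3.73 × 10^-5 × 0.0157 = 5.856 × 10^-7 J.
Per-photon energy: E = 2.514 × 10^-15 J.
N = E_total / E_photon = 2.33 × 10^8.

2.33 × 10^8 photons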